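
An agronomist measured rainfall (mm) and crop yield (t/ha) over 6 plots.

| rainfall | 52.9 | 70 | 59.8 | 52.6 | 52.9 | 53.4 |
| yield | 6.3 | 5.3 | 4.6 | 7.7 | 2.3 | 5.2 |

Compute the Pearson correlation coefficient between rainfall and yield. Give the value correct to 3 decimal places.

-0.064

n = 6, Σx = 341.6, Σy = 31.4, Σx² = 19691.18, Σy² = 180.56, Σxy = 1783.72
nΣxy − ΣxΣy = 10702.32 − 10726.24 = -23.92
nΣx² − (Σx)² = 118147.08 − 116690.56 = 1456.52; nΣy² − (Σy)² = 1083.36 − 985.96 = 97.4
r = -23.92 / √(1456.52 × 97.4) = -23.92 / 376.6498 ≈ -0.064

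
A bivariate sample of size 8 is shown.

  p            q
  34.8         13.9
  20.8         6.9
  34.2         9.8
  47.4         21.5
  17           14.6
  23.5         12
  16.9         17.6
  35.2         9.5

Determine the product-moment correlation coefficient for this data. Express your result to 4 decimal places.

0.2901

n = 8, Σp = 229.8, Σq = 105.8, Σp² = 7425.98, Σq² = 1556.28, Σpq = 3143.54
nΣpq − ΣpΣq = 25148.32 − 24312.84 = 835.48
nΣp² − (Σp)² = 59407.84 − 52808.04 = 6599.8; nΣq² − (Σq)² = 12450.24 − 11193.64 = 1256.6
r = 835.48 / √(6599.8 × 1256.6) = 835.48 / 2879.8105 ≈ 0.2901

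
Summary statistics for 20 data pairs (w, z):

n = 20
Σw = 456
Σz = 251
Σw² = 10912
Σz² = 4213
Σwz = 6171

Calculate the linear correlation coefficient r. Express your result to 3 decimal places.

0.606

r = (nΣwz − ΣwΣz) / √[(nΣw² − (Σw)²)(nΣz² − (Σz)²)]
Numerator: 20×6171 − 456×251 = 8964
Denominator: √[(218240 − 207936)(84260 − 63001)] = √[10304 × 21259] = 14800.4303
r = 8964 / 14800.4303 ≈ 0.606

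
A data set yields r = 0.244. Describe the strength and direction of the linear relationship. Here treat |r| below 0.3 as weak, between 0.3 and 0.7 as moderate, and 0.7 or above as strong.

weak positive

r = 0.244 > 0 so the relationship is positive.
|r| = 0.244, which falls in the weak range.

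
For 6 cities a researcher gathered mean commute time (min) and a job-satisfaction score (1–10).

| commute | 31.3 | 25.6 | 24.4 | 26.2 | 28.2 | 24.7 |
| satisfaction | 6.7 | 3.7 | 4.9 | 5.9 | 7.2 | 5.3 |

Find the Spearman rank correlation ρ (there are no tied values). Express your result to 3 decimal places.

Rank commute: 6, 3, 1, 4, 5, 2
Rank satisfaction: 5, 1, 2, 4, 6, 3
d = rank(commute) − rank(satisfaction): 1, 2, -1, 0, -1, -1; Σd² = 8
ρ = 1 − 6Σd² / [n(n²−1)] = 1 − 6×8 / (6×35) = 1 − 48/210 ≈ 0.771

0.771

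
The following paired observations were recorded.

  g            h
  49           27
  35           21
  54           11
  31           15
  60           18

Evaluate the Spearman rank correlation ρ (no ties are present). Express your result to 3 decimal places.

-0.100

Rank g: 3, 2, 4, 1, 5
Rank h: 5, 4, 1, 2, 3
d = rank(g) − rank(h): -2, -2, 3, -1, 2; Σd² = 22
ρ = 1 − 6Σd² / [n(n²−1)] = 1 − 6×22 / (5×24) = 1 − 132/120 ≈ -0.100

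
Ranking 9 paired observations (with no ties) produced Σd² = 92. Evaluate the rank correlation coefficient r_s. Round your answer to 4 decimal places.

0.2333

ρ = 1 − 6Σd² / [n(n²−1)] = 1 − 6×92 / (9×80)
  = 1 − 552/720 = 1 − 0.76667 ≈ 0.2333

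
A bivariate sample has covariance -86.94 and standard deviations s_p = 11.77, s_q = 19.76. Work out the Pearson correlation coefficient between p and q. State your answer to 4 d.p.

-0.3738

r = Cov(p,q) / (s_p · s_q) = -86.94 / (11.77 × 19.76)
  = -86.94 / 232.5752 ≈ -0.3738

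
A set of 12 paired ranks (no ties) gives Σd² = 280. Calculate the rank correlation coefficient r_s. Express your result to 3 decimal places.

ρ = 1 − 6Σd² / [n(n²−1)] = 1 − 6×280 / (12×143)
  = 1 − 1680/1716 = 1 − 0.9790 ≈ 0.021

0.021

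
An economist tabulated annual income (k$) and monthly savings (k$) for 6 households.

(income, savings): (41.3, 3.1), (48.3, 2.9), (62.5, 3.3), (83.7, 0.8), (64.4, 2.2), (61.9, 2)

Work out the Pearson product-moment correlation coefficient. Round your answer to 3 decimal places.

-0.825

n = 6, Σx = 362.1, Σy = 14.3, Σx² = 22929.49, Σy² = 38.39, Σxy = 806.79
nΣxy − ΣxΣy = 4840.74 − 5178.03 = -337.29
nΣx² − (Σx)² = 137576.94 − 131116.41 = 6460.53; nΣy² − (Σy)² = 230.34 − 204.49 = 25.85
r = -337.29 / √(6460.53 × 25.85) = -337.29 / 408.6621 ≈ -0.825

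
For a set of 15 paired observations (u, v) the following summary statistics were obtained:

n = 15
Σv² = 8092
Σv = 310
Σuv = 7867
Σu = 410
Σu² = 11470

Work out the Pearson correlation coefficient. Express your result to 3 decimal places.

-0.910

r = (nΣuv − ΣuΣv) / √[(nΣu² − (Σu)²)(nΣv² − (Σv)²)]
Numerator: 15×7867 − 410×310 = -9095
Denominator: √[(172050 − 168100)(121380 − 96100)] = √[3950 × 25280] = 9992.7974
r = -9095 / 9992.7974 ≈ -0.910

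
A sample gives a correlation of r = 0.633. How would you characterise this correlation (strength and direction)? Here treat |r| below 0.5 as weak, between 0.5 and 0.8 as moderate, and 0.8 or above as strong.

moderate positive

r = 0.633 > 0 so the relationship is positive.
|r| = 0.633, which falls in the moderate range.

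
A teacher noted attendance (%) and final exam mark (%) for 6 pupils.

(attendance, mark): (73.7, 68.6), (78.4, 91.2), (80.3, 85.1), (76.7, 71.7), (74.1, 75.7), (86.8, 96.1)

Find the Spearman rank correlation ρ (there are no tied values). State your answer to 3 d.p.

Rank attendance: 1, 4, 5, 3, 2, 6
Rank mark: 1, 5, 4, 2, 3, 6
d = rank(attendance) − rank(mark): 0, -1, 1, 1, -1, 0; Σd² = 4
ρ = 1 − 6Σd² / [n(n²−1)] = 1 − 6×4 / (6×35) = 1 − 24/210 ≈ 0.886

0.886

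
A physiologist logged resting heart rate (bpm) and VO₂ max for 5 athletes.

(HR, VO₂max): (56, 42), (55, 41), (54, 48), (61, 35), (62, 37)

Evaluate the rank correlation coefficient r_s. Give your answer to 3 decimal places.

Rank HR: 3, 2, 1, 4, 5
Rank VO₂max: 4, 3, 5, 1, 2
d = rank(HR) − rank(VO₂max): -1, -1, -4, 3, 3; Σd² = 36
ρ = 1 − 6Σd² / [n(n²−1)] = 1 − 6×36 / (5×24) = 1 − 216/120 ≈ -0.800

-0.800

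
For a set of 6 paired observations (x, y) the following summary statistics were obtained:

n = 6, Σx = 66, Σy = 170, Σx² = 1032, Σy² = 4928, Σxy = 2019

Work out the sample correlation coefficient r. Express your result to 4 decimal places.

0.8073

r = (nΣxy − ΣxΣy) / √[(nΣx² − (Σx)²)(nΣy² − (Σy)²)]
Numerator: 6×2019 − 66×170 = 894
Denominator: √[(6192 − 4356)(29568 − 28900)] = √[1836 × 668] = 1107.4511
r = 894 / 1107.4511 ≈ 0.8073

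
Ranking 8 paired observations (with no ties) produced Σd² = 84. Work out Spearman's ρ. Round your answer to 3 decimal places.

0.000

ρ = 1 − 6Σd² / [n(n²−1)] = 1 − 6×84 / (8×63)
  = 1 − 504/504 = 1 − 1.0000 ≈ 0.000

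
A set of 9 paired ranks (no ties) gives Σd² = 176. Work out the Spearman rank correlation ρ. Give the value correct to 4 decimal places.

-0.4667

ρ = 1 − 6Σd² / [n(n²−1)] = 1 − 6×176 / (9×80)
  = 1 − 1056/720 = 1 − 1.46667 ≈ -0.4667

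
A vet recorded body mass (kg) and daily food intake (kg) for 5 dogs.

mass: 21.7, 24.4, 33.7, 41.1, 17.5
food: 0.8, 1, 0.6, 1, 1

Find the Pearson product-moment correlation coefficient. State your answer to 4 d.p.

n = 5, Σx = 138.4, Σy = 4.4, Σx² = 4197.4, Σy² = 4, Σxy = 120.58
nΣxy − ΣxΣy = 602.9 − 608.96 = -6.06
nΣx² − (Σx)² = 20987 − 19154.56 = 1832.44; nΣy² − (Σy)² = 20 − 19.36 = 0.64
r = -6.06 / √(1832.44 × 0.64) = -6.06 / 34.2456 ≈ -0.1770

-0.1770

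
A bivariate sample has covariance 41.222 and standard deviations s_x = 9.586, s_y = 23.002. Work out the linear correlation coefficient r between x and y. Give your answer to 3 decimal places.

r = Cov(x,y) / (s_x · s_y) = 41.222 / (9.586 × 23.002)
  = 41.222 / 220.4972 ≈ 0.187

0.187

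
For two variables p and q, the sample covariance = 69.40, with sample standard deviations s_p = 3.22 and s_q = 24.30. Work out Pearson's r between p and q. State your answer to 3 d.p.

0.887

r = Cov(p,q) / (s_p · s_q) = 69.40 / (3.22 × 24.30)
  = 69.40 / 78.2460 ≈ 0.887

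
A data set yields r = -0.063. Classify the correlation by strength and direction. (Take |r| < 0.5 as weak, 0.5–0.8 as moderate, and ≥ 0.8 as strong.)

weak negative

r = -0.063 < 0 so the relationship is negative.
|r| = 0.063, which falls in the weak range.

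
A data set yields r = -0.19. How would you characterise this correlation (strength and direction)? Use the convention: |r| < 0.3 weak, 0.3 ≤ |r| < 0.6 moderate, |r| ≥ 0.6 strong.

weak negative

r = -0.19 < 0 so the relationship is negative.
|r| = 0.19, which falls in the weak range.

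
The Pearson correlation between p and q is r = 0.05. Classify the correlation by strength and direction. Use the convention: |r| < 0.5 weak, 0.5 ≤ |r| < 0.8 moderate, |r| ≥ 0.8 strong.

r = 0.05 > 0 so the relationship is positive.
|r| = 0.05, which falls in the weak range.

weak positive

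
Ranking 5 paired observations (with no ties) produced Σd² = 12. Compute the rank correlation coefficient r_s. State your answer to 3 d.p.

0.400

ρ = 1 − 6Σd² / [n(n²−1)] = 1 − 6×12 / (5×24)
  = 1 − 72/120 = 1 − 0.6000 ≈ 0.400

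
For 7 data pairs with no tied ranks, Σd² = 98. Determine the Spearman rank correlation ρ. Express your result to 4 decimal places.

ρ = 1 − 6Σd² / [n(n²−1)] = 1 − 6×98 / (7×48)
  = 1 − 588/336 = 1 − 1.75000 ≈ -0.7500

-0.7500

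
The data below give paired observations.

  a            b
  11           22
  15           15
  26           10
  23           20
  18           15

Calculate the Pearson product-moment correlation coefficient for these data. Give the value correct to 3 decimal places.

-0.599

n = 5, Σa = 93, Σb = 82, Σa² = 1875, Σb² = 1434, Σab = 1457
nΣab − ΣaΣb = 7285 − 7626 = -341
nΣa² − (Σa)² = 9375 − 8649 = 726; nΣb² − (Σb)² = 7170 − 6724 = 446
r = -341 / √(726 × 446) = -341 / 569.0308 ≈ -0.599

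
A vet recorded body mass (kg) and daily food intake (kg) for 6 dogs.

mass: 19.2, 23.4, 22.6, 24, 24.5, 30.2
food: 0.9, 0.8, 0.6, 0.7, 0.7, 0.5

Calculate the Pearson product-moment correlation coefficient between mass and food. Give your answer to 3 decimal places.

-0.838

n = 6, Σx = 143.9, Σy = 4.2, Σx² = 3515.25, Σy² = 3.04, Σxy = 98.61
nΣxy − ΣxΣy = 591.66 − 604.38 = -12.72
nΣx² − (Σx)² = 21091.5 − 20707.21 = 384.29; nΣy² − (Σy)² = 18.24 − 17.64 = 0.6
r = -12.72 / √(384.29 × 0.6) = -12.72 / 15.1847 ≈ -0.838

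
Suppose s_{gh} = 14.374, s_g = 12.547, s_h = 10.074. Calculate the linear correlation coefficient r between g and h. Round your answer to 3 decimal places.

0.114

r = Cov(g,h) / (s_g · s_h) = 14.374 / (12.547 × 10.074)
  = 14.374 / 126.3985 ≈ 0.114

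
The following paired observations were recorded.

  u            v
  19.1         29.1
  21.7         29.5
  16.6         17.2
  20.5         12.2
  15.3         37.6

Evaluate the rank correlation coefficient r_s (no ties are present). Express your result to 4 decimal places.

-0.3000

Rank u: 3, 5, 2, 4, 1
Rank v: 3, 4, 2, 1, 5
d = rank(u) − rank(v): 0, 1, 0, 3, -4; Σd² = 26
ρ = 1 − 6Σd² / [n(n²−1)] = 1 − 6×26 / (5×24) = 1 − 156/120 ≈ -0.3000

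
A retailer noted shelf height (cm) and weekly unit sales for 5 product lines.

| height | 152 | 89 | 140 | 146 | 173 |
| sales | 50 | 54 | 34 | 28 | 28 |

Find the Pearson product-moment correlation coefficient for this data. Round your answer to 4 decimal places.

n = 5, Σx = 700, Σy = 194, Σx² = 101870, Σy² = 8140, Σxy = 26098
nΣxy − ΣxΣy = 130490 − 135800 = -5310
nΣx² − (Σx)² = 509350 − 490000 = 19350; nΣy² − (Σy)² = 40700 − 37636 = 3064
r = -5310 / √(19350 × 3064) = -5310 / 7699.8961 ≈ -0.6896

-0.6896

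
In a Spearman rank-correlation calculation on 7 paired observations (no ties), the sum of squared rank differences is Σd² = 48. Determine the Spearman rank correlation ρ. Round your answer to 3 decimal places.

ρ = 1 − 6Σd² / [n(n²−1)] = 1 − 6×48 / (7×48)
  = 1 − 288/336 = 1 − 0.8571 ≈ 0.143

0.143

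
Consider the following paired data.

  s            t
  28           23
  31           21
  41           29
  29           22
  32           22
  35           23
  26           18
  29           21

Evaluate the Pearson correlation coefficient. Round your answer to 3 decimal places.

0.888

n = 8, Σs = 251, Σt = 179, Σs² = 8033, Σt² = 4073, Σst = 5708
nΣst − ΣsΣt = 45664 − 44929 = 735
nΣs² − (Σs)² = 64264 − 63001 = 1263; nΣt² − (Σt)² = 32584 − 32041 = 543
r = 735 / √(1263 × 543) = 735 / 828.1359 ≈ 0.888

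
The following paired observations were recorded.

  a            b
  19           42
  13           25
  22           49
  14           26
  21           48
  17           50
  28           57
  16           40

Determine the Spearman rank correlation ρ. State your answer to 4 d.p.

Rank a: 5, 1, 7, 2, 6, 4, 8, 3
Rank b: 4, 1, 6, 2, 5, 7, 8, 3
d = rank(a) − rank(b): 1, 0, 1, 0, 1, -3, 0, 0; Σd² = 12
ρ = 1 − 6Σd² / [n(n²−1)] = 1 − 6×12 / (8×63) = 1 − 72/504 ≈ 0.8571

0.8571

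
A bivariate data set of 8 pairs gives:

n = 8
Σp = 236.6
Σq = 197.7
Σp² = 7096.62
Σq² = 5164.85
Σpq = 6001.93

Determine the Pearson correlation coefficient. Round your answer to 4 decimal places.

r = (nΣpq − ΣpΣq) / √[(nΣp² − (Σp)²)(nΣq² − (Σq)²)]
Numerator: 8×6001.93 − 236.6×197.7 = 1239.62
Denominator: √[(56772.96 − 55979.56)(41318.8 − 39085.29)] = √[793.4 × 2233.51] = 1331.1900
r = 1239.62 / 1331.1900 ≈ 0.9312

0.9312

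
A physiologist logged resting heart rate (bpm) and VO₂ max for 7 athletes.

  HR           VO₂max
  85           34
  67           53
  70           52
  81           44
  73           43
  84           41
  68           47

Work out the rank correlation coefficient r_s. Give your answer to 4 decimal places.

Rank HR: 7, 1, 3, 5, 4, 6, 2
Rank VO₂max: 1, 7, 6, 4, 3, 2, 5
d = rank(HR) − rank(VO₂max): 6, -6, -3, 1, 1, 4, -3; Σd² = 108
ρ = 1 − 6Σd² / [n(n²−1)] = 1 − 6×108 / (7×48) = 1 − 648/336 ≈ -0.9286

-0.9286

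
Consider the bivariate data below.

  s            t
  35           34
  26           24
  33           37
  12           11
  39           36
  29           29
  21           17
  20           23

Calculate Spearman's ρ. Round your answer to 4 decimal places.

0.9048

Rank s: 7, 4, 6, 1, 8, 5, 3, 2
Rank t: 6, 4, 8, 1, 7, 5, 2, 3
d = rank(s) − rank(t): 1, 0, -2, 0, 1, 0, 1, -1; Σd² = 8
ρ = 1 − 6Σd² / [n(n²−1)] = 1 − 6×8 / (8×63) = 1 − 48/504 ≈ 0.9048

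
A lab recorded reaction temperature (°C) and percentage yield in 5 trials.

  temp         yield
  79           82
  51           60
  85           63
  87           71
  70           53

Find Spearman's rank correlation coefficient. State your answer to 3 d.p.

0.600

Rank temp: 3, 1, 4, 5, 2
Rank yield: 5, 2, 3, 4, 1
d = rank(temp) − rank(yield): -2, -1, 1, 1, 1; Σd² = 8
ρ = 1 − 6Σd² / [n(n²−1)] = 1 − 6×8 / (5×24) = 1 − 48/120 ≈ 0.600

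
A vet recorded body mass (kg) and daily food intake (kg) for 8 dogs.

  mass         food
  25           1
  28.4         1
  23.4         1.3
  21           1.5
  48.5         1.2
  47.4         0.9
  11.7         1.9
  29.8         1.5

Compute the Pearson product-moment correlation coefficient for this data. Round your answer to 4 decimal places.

-0.6604

n = 8, Σx = 235.2, Σy = 10.3, Σx² = 8044.06, Σy² = 14.05, Σxy = 283.11
nΣxy − ΣxΣy = 2264.88 − 2422.56 = -157.68
nΣx² − (Σx)² = 64352.48 − 55319.04 = 9033.44; nΣy² − (Σy)² = 112.4 − 106.09 = 6.31
r = -157.68 / √(9033.44 × 6.31) = -157.68 / 238.7488 ≈ -0.6604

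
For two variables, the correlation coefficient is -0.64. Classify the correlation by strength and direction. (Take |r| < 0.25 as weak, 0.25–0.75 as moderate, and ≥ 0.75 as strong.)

r = -0.64 < 0 so the relationship is negative.
|r| = 0.64, which falls in the moderate range.

moderate negative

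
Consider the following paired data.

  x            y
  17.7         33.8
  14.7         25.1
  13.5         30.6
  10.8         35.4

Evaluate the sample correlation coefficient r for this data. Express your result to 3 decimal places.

n = 4, Σx = 56.7, Σy = 124.9, Σx² = 828.27, Σy² = 3961.97, Σxy = 1762.65
nΣxy − ΣxΣy = 7050.6 − 7081.83 = -31.23
nΣx² − (Σx)² = 3313.08 − 3214.89 = 98.19; nΣy² − (Σy)² = 15847.88 − 15600.01 = 247.87
r = -31.23 / √(98.19 × 247.87) = -31.23 / 156.0075 ≈ -0.200

-0.200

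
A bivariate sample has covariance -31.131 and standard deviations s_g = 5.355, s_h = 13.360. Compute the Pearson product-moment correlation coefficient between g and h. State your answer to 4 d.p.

-0.4351

r = Cov(g,h) / (s_g · s_h) = -31.131 / (5.355 × 13.360)
  = -31.131 / 71.5428 ≈ -0.4351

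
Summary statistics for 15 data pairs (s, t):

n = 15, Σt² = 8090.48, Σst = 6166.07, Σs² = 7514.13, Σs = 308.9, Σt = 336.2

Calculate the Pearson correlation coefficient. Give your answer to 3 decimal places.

r = (nΣst − ΣsΣt) / √[(nΣs² − (Σs)²)(nΣt² − (Σt)²)]
Numerator: 15×6166.07 − 308.9×336.2 = -11361.13
Denominator: √[(112711.95 − 95419.21)(121357.2 − 113030.44)] = √[17292.74 × 8326.76] = 11999.6873
r = -11361.13 / 11999.6873 ≈ -0.947

-0.947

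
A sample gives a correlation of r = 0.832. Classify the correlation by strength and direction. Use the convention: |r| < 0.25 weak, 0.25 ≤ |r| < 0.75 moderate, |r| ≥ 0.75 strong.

strong positive

r = 0.832 > 0 so the relationship is positive.
|r| = 0.832, which falls in the strong range.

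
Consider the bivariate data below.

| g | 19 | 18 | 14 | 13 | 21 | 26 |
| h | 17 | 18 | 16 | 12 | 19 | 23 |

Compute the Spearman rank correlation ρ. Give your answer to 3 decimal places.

Rank g: 4, 3, 2, 1, 5, 6
Rank h: 3, 4, 2, 1, 5, 6
d = rank(g) − rank(h): 1, -1, 0, 0, 0, 0; Σd² = 2
ρ = 1 − 6Σd² / [n(n²−1)] = 1 − 6×2 / (6×35) = 1 − 12/210 ≈ 0.943

0.943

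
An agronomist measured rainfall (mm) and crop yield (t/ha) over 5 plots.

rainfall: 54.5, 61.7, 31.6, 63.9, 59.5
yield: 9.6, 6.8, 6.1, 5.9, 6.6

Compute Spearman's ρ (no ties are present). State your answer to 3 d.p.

Rank rainfall: 2, 4, 1, 5, 3
Rank yield: 5, 4, 2, 1, 3
d = rank(rainfall) − rank(yield): -3, 0, -1, 4, 0; Σd² = 26
ρ = 1 − 6Σd² / [n(n²−1)] = 1 − 6×26 / (5×24) = 1 − 156/120 ≈ -0.300

-0.300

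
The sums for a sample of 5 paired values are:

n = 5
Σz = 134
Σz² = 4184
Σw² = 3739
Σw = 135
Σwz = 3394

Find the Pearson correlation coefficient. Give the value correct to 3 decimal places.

r = (nΣwz − ΣwΣz) / √[(nΣw² − (Σw)²)(nΣz² − (Σz)²)]
Numerator: 5×3394 − 135×134 = -1120
Denominator: √[(18695 − 18225)(20920 − 17956)] = √[470 × 2964] = 1180.2881
r = -1120 / 1180.2881 ≈ -0.949

-0.949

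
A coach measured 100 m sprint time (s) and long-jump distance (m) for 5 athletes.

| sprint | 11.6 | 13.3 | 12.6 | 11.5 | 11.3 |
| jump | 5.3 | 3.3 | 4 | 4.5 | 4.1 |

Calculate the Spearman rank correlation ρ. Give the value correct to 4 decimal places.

-0.6000

Rank sprint: 3, 5, 4, 2, 1
Rank jump: 5, 1, 2, 4, 3
d = rank(sprint) − rank(jump): -2, 4, 2, -2, -2; Σd² = 32
ρ = 1 − 6Σd² / [n(n²−1)] = 1 − 6×32 / (5×24) = 1 − 192/120 ≈ -0.6000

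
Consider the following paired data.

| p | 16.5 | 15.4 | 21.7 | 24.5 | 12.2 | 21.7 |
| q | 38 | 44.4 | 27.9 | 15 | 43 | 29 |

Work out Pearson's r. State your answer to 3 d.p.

-0.940

n = 6, Σp = 112, Σq = 197.3, Σp² = 2200.28, Σq² = 7108.77, Σpq = 3437.59
nΣpq − ΣpΣq = 20625.54 − 22097.6 = -1472.06
nΣp² − (Σp)² = 13201.68 − 12544 = 657.68; nΣq² − (Σq)² = 42652.62 − 38927.29 = 3725.33
r = -1472.06 / √(657.68 × 3725.33) = -1472.06 / 1565.2716 ≈ -0.940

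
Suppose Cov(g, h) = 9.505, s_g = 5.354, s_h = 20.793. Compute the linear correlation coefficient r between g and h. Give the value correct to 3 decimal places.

r = Cov(g,h) / (s_g · s_h) = 9.505 / (5.354 × 20.793)
  = 9.505 / 111.3257 ≈ 0.085

0.085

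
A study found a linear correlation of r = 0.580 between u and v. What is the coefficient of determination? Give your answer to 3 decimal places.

r² = (0.580)² = 0.336

0.336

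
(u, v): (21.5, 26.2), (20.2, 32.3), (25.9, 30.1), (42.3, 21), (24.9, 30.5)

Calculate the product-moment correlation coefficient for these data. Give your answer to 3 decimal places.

n = 5, Σu = 134.8, Σv = 140.1, Σu² = 3950.4, Σv² = 4006.99, Σuv = 3643.1
nΣuv − ΣuΣv = 18215.5 − 18885.48 = -669.98
nΣu² − (Σu)² = 19752 − 18171.04 = 1580.96; nΣv² − (Σv)² = 20034.95 − 19628.01 = 406.94
r = -669.98 / √(1580.96 × 406.94) = -669.98 / 802.0947 ≈ -0.835

-0.835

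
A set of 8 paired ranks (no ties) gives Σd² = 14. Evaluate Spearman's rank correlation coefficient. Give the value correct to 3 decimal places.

0.833

ρ = 1 − 6Σd² / [n(n²−1)] = 1 − 6×14 / (8×63)
  = 1 − 84/504 = 1 − 0.1667 ≈ 0.833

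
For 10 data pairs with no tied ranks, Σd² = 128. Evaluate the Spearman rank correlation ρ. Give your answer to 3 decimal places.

0.224

ρ = 1 − 6Σd² / [n(n²−1)] = 1 − 6×128 / (10×99)
  = 1 − 768/990 = 1 − 0.7758 ≈ 0.224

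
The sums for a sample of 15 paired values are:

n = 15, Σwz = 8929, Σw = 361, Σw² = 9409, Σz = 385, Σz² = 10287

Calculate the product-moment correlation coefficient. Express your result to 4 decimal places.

r = (nΣwz − ΣwΣz) / √[(nΣw² − (Σw)²)(nΣz² − (Σz)²)]
Numerator: 15×8929 − 361×385 = -5050
Denominator: √[(141135 − 130321)(154305 − 148225)] = √[10814 × 6080] = 8108.5831
r = -5050 / 8108.5831 ≈ -0.6228

-0.6228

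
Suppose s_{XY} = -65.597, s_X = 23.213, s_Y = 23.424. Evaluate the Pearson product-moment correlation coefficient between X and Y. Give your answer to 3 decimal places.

r = Cov(X,Y) / (s_X · s_Y) = -65.597 / (23.213 × 23.424)
  = -65.597 / 543.7413 ≈ -0.121

-0.121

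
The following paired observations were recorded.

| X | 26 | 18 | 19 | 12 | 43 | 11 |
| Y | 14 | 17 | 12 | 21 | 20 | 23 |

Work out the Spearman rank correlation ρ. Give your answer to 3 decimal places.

Rank X: 5, 3, 4, 2, 6, 1
Rank Y: 2, 3, 1, 5, 4, 6
d = rank(X) − rank(Y): 3, 0, 3, -3, 2, -5; Σd² = 56
ρ = 1 − 6Σd² / [n(n²−1)] = 1 − 6×56 / (6×35) = 1 − 336/210 ≈ -0.600

-0.600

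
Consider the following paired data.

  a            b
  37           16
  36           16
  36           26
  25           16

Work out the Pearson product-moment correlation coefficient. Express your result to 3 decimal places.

n = 4, Σa = 134, Σb = 74, Σa² = 4586, Σb² = 1444, Σab = 2504
nΣab − ΣaΣb = 10016 − 9916 = 100
nΣa² − (Σa)² = 18344 − 17956 = 388; nΣb² − (Σb)² = 5776 − 5476 = 300
r = 100 / √(388 × 300) = 100 / 341.1744 ≈ 0.293

0.293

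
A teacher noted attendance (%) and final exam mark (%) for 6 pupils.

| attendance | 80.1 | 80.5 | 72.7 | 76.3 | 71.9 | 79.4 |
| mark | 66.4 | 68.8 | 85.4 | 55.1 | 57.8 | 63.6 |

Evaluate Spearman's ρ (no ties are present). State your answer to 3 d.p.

0.314

Rank attendance: 5, 6, 2, 3, 1, 4
Rank mark: 4, 5, 6, 1, 2, 3
d = rank(attendance) − rank(mark): 1, 1, -4, 2, -1, 1; Σd² = 24
ρ = 1 − 6Σd² / [n(n²−1)] = 1 − 6×24 / (6×35) = 1 − 144/210 ≈ 0.314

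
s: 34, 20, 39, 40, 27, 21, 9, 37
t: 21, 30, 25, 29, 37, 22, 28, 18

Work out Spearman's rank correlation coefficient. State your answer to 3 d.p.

Rank s: 5, 2, 7, 8, 4, 3, 1, 6
Rank t: 2, 7, 4, 6, 8, 3, 5, 1
d = rank(s) − rank(t): 3, -5, 3, 2, -4, 0, -4, 5; Σd² = 104
ρ = 1 − 6Σd² / [n(n²−1)] = 1 − 6×104 / (8×63) = 1 − 624/504 ≈ -0.238

-0.238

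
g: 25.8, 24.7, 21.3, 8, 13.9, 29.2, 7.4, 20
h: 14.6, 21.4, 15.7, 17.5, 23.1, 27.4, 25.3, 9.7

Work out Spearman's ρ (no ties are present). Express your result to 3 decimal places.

-0.048

Rank g: 7, 6, 5, 2, 3, 8, 1, 4
Rank h: 2, 5, 3, 4, 6, 8, 7, 1
d = rank(g) − rank(h): 5, 1, 2, -2, -3, 0, -6, 3; Σd² = 88
ρ = 1 − 6Σd² / [n(n²−1)] = 1 − 6×88 / (8×63) = 1 − 528/504 ≈ -0.048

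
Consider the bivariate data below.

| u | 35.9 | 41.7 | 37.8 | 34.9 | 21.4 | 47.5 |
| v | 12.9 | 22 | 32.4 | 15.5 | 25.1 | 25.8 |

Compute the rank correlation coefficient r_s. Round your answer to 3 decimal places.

Rank u: 3, 5, 4, 2, 1, 6
Rank v: 1, 3, 6, 2, 4, 5
d = rank(u) − rank(v): 2, 2, -2, 0, -3, 1; Σd² = 22
ρ = 1 − 6Σd² / [n(n²−1)] = 1 − 6×22 / (6×35) = 1 − 132/210 ≈ 0.371

0.371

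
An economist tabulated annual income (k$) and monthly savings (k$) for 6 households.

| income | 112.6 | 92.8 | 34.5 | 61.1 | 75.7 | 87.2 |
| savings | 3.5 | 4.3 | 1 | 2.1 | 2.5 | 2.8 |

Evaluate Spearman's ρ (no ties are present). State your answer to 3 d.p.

0.943

Rank income: 6, 5, 1, 2, 3, 4
Rank savings: 5, 6, 1, 2, 3, 4
d = rank(income) − rank(savings): 1, -1, 0, 0, 0, 0; Σd² = 2
ρ = 1 − 6Σd² / [n(n²−1)] = 1 − 6×2 / (6×35) = 1 − 12/210 ≈ 0.943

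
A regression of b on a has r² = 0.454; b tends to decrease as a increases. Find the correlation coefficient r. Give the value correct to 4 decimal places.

-0.6738

|r| = √0.454 = 0.6738
The association is negative, so r = −0.6738.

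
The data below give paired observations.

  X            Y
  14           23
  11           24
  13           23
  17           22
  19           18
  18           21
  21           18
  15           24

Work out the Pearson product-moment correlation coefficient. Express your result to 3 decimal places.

-0.892

n = 8, ΣX = 128, ΣY = 173, ΣX² = 2126, ΣY² = 3783, ΣXY = 2717
nΣXY − ΣXΣY = 21736 − 22144 = -408
nΣX² − (ΣX)² = 17008 − 16384 = 624; nΣY² − (ΣY)² = 30264 − 29929 = 335
r = -408 / √(624 × 335) = -408 / 457.2089 ≈ -0.892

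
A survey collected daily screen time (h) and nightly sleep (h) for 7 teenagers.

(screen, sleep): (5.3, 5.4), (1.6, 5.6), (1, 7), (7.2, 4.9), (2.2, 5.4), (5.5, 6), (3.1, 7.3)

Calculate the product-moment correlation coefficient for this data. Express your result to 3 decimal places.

-0.528

n = 7, Σx = 25.9, Σy = 41.6, Σx² = 128.19, Σy² = 251.98, Σxy = 147.37
nΣxy − ΣxΣy = 1031.59 − 1077.44 = -45.85
nΣx² − (Σx)² = 897.33 − 670.81 = 226.52; nΣy² − (Σy)² = 1763.86 − 1730.56 = 33.3
r = -45.85 / √(226.52 × 33.3) = -45.85 / 86.8511 ≈ -0.528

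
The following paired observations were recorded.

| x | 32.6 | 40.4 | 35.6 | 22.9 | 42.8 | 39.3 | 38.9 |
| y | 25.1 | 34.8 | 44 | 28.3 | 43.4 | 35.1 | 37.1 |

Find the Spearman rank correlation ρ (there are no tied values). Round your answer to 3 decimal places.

0.464

Rank x: 2, 6, 3, 1, 7, 5, 4
Rank y: 1, 3, 7, 2, 6, 4, 5
d = rank(x) − rank(y): 1, 3, -4, -1, 1, 1, -1; Σd² = 30
ρ = 1 − 6Σd² / [n(n²−1)] = 1 − 6×30 / (7×48) = 1 − 180/336 ≈ 0.464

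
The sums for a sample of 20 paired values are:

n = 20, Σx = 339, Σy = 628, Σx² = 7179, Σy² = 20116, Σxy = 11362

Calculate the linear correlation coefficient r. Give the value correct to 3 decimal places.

0.951

r = (nΣxy − ΣxΣy) / √[(nΣx² − (Σx)²)(nΣy² − (Σy)²)]
Numerator: 20×11362 − 339×628 = 14348
Denominator: √[(143580 − 114921)(402320 − 394384)] = √[28659 × 7936] = 15081.0419
r = 14348 / 15081.0419 ≈ 0.951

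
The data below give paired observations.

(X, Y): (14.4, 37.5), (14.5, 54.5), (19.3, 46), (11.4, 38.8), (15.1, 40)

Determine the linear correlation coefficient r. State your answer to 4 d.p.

0.3190

n = 5, ΣX = 74.7, ΣY = 216.8, ΣX² = 1148.07, ΣY² = 9597.94, ΣXY = 3264.37
nΣXY − ΣXΣY = 16321.85 − 16194.96 = 126.89
nΣX² − (ΣX)² = 5740.35 − 5580.09 = 160.26; nΣY² − (ΣY)² = 47989.7 − 47002.24 = 987.46
r = 126.89 / √(160.26 × 987.46) = 126.89 / 397.8069 ≈ 0.3190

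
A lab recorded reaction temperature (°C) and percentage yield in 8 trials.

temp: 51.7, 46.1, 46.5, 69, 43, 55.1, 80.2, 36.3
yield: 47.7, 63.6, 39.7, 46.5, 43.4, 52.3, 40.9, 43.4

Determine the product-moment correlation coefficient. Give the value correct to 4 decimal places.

n = 8, Σx = 427.9, Σy = 377.5, Σx² = 24356.09, Σy² = 18233.81, Σxy = 20056.13
nΣxy − ΣxΣy = 160449.04 − 161532.25 = -1083.21
nΣx² − (Σx)² = 194848.72 − 183098.41 = 11750.31; nΣy² − (Σy)² = 145870.48 − 142506.25 = 3364.23
r = -1083.21 / √(11750.31 × 3364.23) = -1083.21 / 6287.3480 ≈ -0.1723

-0.1723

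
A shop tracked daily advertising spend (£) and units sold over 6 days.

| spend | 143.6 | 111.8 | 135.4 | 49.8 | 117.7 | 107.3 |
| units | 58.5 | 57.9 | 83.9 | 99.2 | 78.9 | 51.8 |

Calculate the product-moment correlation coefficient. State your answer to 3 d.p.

-0.557

n = 6, Σx = 665.6, Σy = 430.2, Σx² = 79299.98, Σy² = 32562.96, Σxy = 46018.71
nΣxy − ΣxΣy = 276112.26 − 286341.12 = -10228.86
nΣx² − (Σx)² = 475799.88 − 443023.36 = 32776.52; nΣy² − (Σy)² = 195377.76 − 185072.04 = 10305.72
r = -10228.86 / √(32776.52 × 10305.72) = -10228.86 / 18378.9455 ≈ -0.557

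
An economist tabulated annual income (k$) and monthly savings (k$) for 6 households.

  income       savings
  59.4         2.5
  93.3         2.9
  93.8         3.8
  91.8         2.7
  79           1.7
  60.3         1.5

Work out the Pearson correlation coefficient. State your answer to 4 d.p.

0.6766

n = 6, Σx = 477.6, Σy = 15.1, Σx² = 39336.02, Σy² = 41.53, Σxy = 1248.12
nΣxy − ΣxΣy = 7488.72 − 7211.76 = 276.96
nΣx² − (Σx)² = 236016.12 − 228101.76 = 7914.36; nΣy² − (Σy)² = 249.18 − 228.01 = 21.17
r = 276.96 / √(7914.36 × 21.17) = 276.96 / 409.3251 ≈ 0.6766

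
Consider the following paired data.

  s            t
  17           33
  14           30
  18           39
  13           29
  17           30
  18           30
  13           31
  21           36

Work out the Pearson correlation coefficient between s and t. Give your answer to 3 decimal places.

n = 8, Σs = 131, Σt = 258, Σs² = 2201, Σt² = 8408, Σst = 4269
nΣst − ΣsΣt = 34152 − 33798 = 354
nΣs² − (Σs)² = 17608 − 17161 = 447; nΣt² − (Σt)² = 67264 − 66564 = 700
r = 354 / √(447 × 700) = 354 / 559.3747 ≈ 0.633

0.633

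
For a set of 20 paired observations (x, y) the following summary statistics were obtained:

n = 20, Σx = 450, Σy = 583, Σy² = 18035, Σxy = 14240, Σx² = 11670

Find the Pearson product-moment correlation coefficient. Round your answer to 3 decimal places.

0.885

r = (nΣxy − ΣxΣy) / √[(nΣx² − (Σx)²)(nΣy² − (Σy)²)]
Numerator: 20×14240 − 450×583 = 22450
Denominator: √[(233400 − 202500)(360700 − 339889)] = √[30900 × 20811] = 25358.6258
r = 22450 / 25358.6258 ≈ 0.885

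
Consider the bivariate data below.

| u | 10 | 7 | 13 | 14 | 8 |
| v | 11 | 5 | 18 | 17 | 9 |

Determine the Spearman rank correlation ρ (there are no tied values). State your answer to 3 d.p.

0.900

Rank u: 3, 1, 4, 5, 2
Rank v: 3, 1, 5, 4, 2
d = rank(u) − rank(v): 0, 0, -1, 1, 0; Σd² = 2
ρ = 1 − 6Σd² / [n(n²−1)] = 1 − 6×2 / (5×24) = 1 − 12/120 ≈ 0.900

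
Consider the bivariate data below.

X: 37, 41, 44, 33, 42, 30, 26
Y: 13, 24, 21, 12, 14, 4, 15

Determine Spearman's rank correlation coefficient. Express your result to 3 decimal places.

0.500

Rank X: 4, 5, 7, 3, 6, 2, 1
Rank Y: 3, 7, 6, 2, 4, 1, 5
d = rank(X) − rank(Y): 1, -2, 1, 1, 2, 1, -4; Σd² = 28
ρ = 1 − 6Σd² / [n(n²−1)] = 1 − 6×28 / (7×48) = 1 − 168/336 ≈ 0.500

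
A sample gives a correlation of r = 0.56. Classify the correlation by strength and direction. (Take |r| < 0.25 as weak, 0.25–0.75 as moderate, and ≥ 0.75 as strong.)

r = 0.56 > 0 so the relationship is positive.
|r| = 0.56, which falls in the moderate range.

moderate positive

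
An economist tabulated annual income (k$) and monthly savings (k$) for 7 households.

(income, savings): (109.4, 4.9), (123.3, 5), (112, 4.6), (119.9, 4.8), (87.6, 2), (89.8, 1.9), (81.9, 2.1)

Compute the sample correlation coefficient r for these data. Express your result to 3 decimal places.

n = 7, Σx = 723.9, Σy = 25.3, Σx² = 76536.67, Σy² = 105.23, Σxy = 2761.09
nΣxy − ΣxΣy = 19327.63 − 18314.67 = 1012.96
nΣx² − (Σx)² = 535756.69 − 524031.21 = 11725.48; nΣy² − (Σy)² = 736.61 − 640.09 = 96.52
r = 1012.96 / √(11725.48 × 96.52) = 1012.96 / 1063.8343 ≈ 0.952

0.952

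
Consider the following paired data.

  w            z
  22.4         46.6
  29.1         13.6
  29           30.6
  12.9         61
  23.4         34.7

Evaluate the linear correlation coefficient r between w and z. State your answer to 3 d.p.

n = 5, Σw = 116.8, Σz = 186.5, Σw² = 2903.54, Σz² = 8217.97, Σwz = 3925.88
nΣwz − ΣwΣz = 19629.4 − 21783.2 = -2153.8
nΣw² − (Σw)² = 14517.7 − 13642.24 = 875.46; nΣz² − (Σz)² = 41089.85 − 34782.25 = 6307.6
r = -2153.8 / √(875.46 × 6307.6) = -2153.8 / 2349.9046 ≈ -0.917

-0.917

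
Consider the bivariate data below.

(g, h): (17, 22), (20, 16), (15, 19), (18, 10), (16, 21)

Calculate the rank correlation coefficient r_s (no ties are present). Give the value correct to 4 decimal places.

-0.5000

Rank g: 3, 5, 1, 4, 2
Rank h: 5, 2, 3, 1, 4
d = rank(g) − rank(h): -2, 3, -2, 3, -2; Σd² = 30
ρ = 1 − 6Σd² / [n(n²−1)] = 1 − 6×30 / (5×24) = 1 − 180/120 ≈ -0.5000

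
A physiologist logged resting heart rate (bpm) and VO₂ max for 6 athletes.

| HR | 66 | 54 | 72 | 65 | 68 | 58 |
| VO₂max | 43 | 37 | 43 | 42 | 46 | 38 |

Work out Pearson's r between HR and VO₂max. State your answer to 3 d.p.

n = 6, Σx = 383, Σy = 249, Σx² = 24669, Σy² = 10391, Σxy = 15994
nΣxy − ΣxΣy = 95964 − 95367 = 597
nΣx² − (Σx)² = 148014 − 146689 = 1325; nΣy² − (Σy)² = 62346 − 62001 = 345
r = 597 / √(1325 × 345) = 597 / 676.1102 ≈ 0.883

0.883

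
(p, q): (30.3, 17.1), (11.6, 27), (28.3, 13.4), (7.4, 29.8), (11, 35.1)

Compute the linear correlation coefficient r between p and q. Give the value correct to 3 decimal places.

n = 5, Σp = 88.6, Σq = 122.4, Σp² = 2029.3, Σq² = 3321.02, Σpq = 1817.17
nΣpq − ΣpΣq = 9085.85 − 10844.64 = -1758.79
nΣp² − (Σp)² = 10146.5 − 7849.96 = 2296.54; nΣq² − (Σq)² = 16605.1 − 14981.76 = 1623.34
r = -1758.79 / √(2296.54 × 1623.34) = -1758.79 / 1930.8198 ≈ -0.911

-0.911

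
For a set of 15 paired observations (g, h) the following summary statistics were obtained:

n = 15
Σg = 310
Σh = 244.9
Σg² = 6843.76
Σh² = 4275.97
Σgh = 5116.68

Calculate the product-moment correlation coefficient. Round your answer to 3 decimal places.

0.159

r = (nΣgh − ΣgΣh) / √[(nΣg² − (Σg)²)(nΣh² − (Σh)²)]
Numerator: 15×5116.68 − 310×244.9 = 831.2
Denominator: √[(102656.4 − 96100)(64139.55 − 59976.01)] = √[6556.4 × 4163.54] = 5224.7329
r = 831.2 / 5224.7329 ≈ 0.159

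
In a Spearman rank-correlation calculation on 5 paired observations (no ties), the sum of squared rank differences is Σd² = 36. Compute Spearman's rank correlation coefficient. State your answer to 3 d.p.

-0.800

ρ = 1 − 6Σd² / [n(n²−1)] = 1 − 6×36 / (5×24)
  = 1 − 216/120 = 1 − 1.8000 ≈ -0.800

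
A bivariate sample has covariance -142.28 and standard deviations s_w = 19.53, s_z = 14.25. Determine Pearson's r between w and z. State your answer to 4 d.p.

-0.5112

r = Cov(w,z) / (s_w · s_z) = -142.28 / (19.53 × 14.25)
  = -142.28 / 278.3025 ≈ -0.5112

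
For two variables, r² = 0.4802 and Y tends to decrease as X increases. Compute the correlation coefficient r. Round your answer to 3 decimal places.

-0.693

|r| = √0.4802 = 0.693
The association is negative, so r = −0.693.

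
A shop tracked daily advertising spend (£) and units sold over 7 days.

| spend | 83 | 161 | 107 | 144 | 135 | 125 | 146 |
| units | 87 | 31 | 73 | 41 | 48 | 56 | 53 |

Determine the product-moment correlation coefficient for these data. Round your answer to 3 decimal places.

-0.970

n = 7, Σx = 901, Σy = 389, Σx² = 120161, Σy² = 23789, Σxy = 47145
nΣxy − ΣxΣy = 330015 − 350489 = -20474
nΣx² − (Σx)² = 841127 − 811801 = 29326; nΣy² − (Σy)² = 166523 − 151321 = 15202
r = -20474 / √(29326 × 15202) = -20474 / 21114.3044 ≈ -0.970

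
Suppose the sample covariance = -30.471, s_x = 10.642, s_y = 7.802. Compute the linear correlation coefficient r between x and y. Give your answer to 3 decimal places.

r = Cov(x,y) / (s_x · s_y) = -30.471 / (10.642 × 7.802)
  = -30.471 / 83.0289 ≈ -0.367

-0.367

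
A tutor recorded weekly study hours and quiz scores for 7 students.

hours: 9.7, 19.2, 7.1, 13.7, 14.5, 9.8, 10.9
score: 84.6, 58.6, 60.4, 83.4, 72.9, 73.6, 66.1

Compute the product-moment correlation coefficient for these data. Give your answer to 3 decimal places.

n = 7, Σx = 84.9, Σy = 499.6, Σx² = 1125.93, Σy² = 36295.42, Σxy = 6015.98
nΣxy − ΣxΣy = 42111.86 − 42416.04 = -304.18
nΣx² − (Σx)² = 7881.51 − 7208.01 = 673.5; nΣy² − (Σy)² = 254067.94 − 249600.16 = 4467.78
r = -304.18 / √(673.5 × 4467.78) = -304.18 / 1734.6613 ≈ -0.175

-0.175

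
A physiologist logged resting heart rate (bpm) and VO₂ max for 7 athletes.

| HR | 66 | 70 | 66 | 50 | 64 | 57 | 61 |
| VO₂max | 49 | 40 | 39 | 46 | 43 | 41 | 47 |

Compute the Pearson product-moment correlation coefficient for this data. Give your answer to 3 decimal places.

n = 7, Σx = 434, Σy = 305, Σx² = 27178, Σy² = 13377, Σxy = 18864
nΣxy − ΣxΣy = 132048 − 132370 = -322
nΣx² − (Σx)² = 190246 − 188356 = 1890; nΣy² − (Σy)² = 93639 − 93025 = 614
r = -322 / √(1890 × 614) = -322 / 1077.2465 ≈ -0.299

-0.299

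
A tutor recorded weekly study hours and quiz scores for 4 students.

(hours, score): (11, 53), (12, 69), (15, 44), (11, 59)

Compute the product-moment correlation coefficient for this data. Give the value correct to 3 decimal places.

n = 4, Σx = 49, Σy = 225, Σx² = 611, Σy² = 12987, Σxy = 2720
nΣxy − ΣxΣy = 10880 − 11025 = -145
nΣx² − (Σx)² = 2444 − 2401 = 43; nΣy² − (Σy)² = 51948 − 50625 = 1323
r = -145 / √(43 × 1323) = -145 / 238.5142 ≈ -0.608

-0.608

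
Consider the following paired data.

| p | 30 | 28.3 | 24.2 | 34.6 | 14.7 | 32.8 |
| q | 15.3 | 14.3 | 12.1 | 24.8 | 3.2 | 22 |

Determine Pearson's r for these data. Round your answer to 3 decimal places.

0.970

n = 6, Σp = 164.6, Σq = 91.7, Σp² = 4775.62, Σq² = 1694.27, Σpq = 2783.23
nΣpq − ΣpΣq = 16699.38 − 15093.82 = 1605.56
nΣp² − (Σp)² = 28653.72 − 27093.16 = 1560.56; nΣq² − (Σq)² = 10165.62 − 8408.89 = 1756.73
r = 1605.56 / √(1560.56 × 1756.73) = 1605.56 / 1655.7423 ≈ 0.970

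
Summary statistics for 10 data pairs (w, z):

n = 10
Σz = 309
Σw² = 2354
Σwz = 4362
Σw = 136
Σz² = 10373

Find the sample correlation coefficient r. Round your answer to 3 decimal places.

0.247

r = (nΣwz − ΣwΣz) / √[(nΣw² − (Σw)²)(nΣz² − (Σz)²)]
Numerator: 10×4362 − 136×309 = 1596
Denominator: √[(23540 − 18496)(103730 − 95481)] = √[5044 × 8249] = 6450.4229
r = 1596 / 6450.4229 ≈ 0.247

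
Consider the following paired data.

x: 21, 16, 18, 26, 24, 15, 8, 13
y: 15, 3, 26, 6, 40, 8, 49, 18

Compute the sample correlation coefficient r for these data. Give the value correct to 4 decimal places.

-0.3121

n = 8, Σx = 141, Σy = 165, Σx² = 2731, Σy² = 5335, Σxy = 2693
nΣxy − ΣxΣy = 21544 − 23265 = -1721
nΣx² − (Σx)² = 21848 − 19881 = 1967; nΣy² − (Σy)² = 42680 − 27225 = 15455
r = -1721 / √(1967 × 15455) = -1721 / 5513.6181 ≈ -0.3121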